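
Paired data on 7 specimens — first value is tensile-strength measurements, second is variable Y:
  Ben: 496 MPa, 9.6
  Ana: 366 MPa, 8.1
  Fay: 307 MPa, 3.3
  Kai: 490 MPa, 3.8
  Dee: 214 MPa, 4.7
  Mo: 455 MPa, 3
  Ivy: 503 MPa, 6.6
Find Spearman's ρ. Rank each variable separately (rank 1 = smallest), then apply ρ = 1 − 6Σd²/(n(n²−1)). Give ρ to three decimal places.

Ranks of variable 1: 6, 3, 2, 5, 1, 4, 7
Ranks of variable 2: 7, 6, 2, 3, 4, 1, 5
d = r₁ − r₂: -1, -3, 0, 2, -3, 3, 2
d²: 1, 9, 0, 4, 9, 9, 4; Σd² = 36
ρ = 1 − 6·36/(7·48) = 1 − 216/336 = 0.357

0.357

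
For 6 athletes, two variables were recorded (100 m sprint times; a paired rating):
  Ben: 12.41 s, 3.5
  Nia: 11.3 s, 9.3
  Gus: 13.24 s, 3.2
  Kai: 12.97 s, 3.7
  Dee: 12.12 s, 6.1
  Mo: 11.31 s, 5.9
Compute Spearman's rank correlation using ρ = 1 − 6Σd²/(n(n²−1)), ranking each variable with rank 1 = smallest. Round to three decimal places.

Ranks of variable 1: 4, 1, 6, 5, 3, 2
Ranks of variable 2: 2, 6, 1, 3, 5, 4
d = r₁ − r₂: 2, -5, 5, 2, -2, -2
d²: 4, 25, 25, 4, 4, 4; Σd² = 66
ρ = 1 − 6·66/(6·35) = 1 − 396/210 = -0.886

-0.886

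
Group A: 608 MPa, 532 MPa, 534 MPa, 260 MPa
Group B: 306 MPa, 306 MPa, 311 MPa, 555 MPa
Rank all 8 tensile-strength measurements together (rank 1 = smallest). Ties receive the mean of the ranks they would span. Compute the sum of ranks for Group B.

16

Sorted (ascending): 260, 306, 306, 311, 532, 534, 555, 608
The 2 values of 306 occupy positions 2–3 → average rank (2+3)/2 = 2.5.
Group B values → pooled ranks: 306→2.5, 306→2.5, 311→4, 555→7
Rank sum = 2.5 + 2.5 + 4 + 7 = 16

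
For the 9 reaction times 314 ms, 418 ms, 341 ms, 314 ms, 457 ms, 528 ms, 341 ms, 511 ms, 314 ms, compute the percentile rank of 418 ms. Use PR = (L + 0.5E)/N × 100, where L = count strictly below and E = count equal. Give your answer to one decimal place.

61.1

N = 9.
Strictly below 418: 5. Equal to 418: 1.
PR = (5 + 0.5·1)/9 × 100 = 61.1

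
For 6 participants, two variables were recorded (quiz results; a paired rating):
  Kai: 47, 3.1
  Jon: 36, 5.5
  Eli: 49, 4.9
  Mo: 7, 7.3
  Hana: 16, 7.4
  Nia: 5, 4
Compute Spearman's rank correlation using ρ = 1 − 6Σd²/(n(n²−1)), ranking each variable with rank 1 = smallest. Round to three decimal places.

-0.257

Ranks of variable 1: 5, 4, 6, 2, 3, 1
Ranks of variable 2: 1, 4, 3, 5, 6, 2
d = r₁ − r₂: 4, 0, 3, -3, -3, -1
d²: 16, 0, 9, 9, 9, 1; Σd² = 44
ρ = 1 − 6·44/(6·35) = 1 − 264/210 = -0.257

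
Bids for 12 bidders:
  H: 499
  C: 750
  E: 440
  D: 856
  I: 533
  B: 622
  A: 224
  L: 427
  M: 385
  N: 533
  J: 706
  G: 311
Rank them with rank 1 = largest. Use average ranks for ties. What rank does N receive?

Sorted (descending): 856, 750, 706, 622, 533, 533, 499, 440, 427, 385, 311, 224
The 2 values of 533 occupy positions 5–6 → average rank (5+6)/2 = 5.5.
N has value 533 → rank 5.5.

5.5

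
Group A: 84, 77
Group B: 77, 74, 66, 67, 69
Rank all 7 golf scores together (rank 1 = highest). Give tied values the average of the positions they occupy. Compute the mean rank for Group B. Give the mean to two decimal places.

Sorted (descending): 84, 77, 77, 74, 69, 67, 66
The 2 values of 77 occupy positions 2–3 → average rank (2+3)/2 = 2.5.
Group B values → pooled ranks: 77→2.5, 74→4, 66→7, 67→6, 69→5
Mean rank = (2.5 + 4 + 7 + 6 + 5) / 5 = 4.90

4.90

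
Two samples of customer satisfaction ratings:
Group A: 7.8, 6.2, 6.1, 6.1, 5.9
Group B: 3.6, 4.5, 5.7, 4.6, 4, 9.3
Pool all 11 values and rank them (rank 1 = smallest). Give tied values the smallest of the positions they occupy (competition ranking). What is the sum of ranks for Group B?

Sorted (ascending): 3.6, 4, 4.5, 4.6, 5.7, 5.9, 6.1, 6.1, 6.2, 7.8, 9.3
The 2 values of 6.1 occupy positions 7–8 → each gets rank 7.
Group B values → pooled ranks: 3.6→1, 4.5→3, 5.7→5, 4.6→4, 4→2, 9.3→11
Rank sum = 1 + 3 + 5 + 4 + 2 + 11 = 26

26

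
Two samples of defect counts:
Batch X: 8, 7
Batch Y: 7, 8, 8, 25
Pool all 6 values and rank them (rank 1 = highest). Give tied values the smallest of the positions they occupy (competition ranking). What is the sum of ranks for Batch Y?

10

Sorted (descending): 25, 8, 8, 8, 7, 7
The 3 values of 8 occupy positions 2–4 → each gets rank 2.
The 2 values of 7 occupy positions 5–6 → each gets rank 5.
Batch Y values → pooled ranks: 7→5, 8→2, 8→2, 25→1
Rank sum = 5 + 2 + 2 + 1 = 10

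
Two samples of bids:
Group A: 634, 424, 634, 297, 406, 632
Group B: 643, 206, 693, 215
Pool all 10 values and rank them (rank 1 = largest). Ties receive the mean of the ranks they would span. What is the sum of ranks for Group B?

Sorted (descending): 693, 643, 634, 634, 632, 424, 406, 297, 215, 206
The 2 values of 634 occupy positions 3–4 → average rank (3+4)/2 = 3.5.
Group B values → pooled ranks: 643→2, 206→10, 693→1, 215→9
Rank sum = 2 + 10 + 1 + 9 = 22

22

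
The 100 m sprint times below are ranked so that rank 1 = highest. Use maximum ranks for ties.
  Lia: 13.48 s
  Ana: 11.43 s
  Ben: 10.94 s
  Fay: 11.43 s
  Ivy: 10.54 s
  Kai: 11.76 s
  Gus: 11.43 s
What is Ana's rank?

Sorted (descending): 13.48, 11.76, 11.43, 11.43, 11.43, 10.94, 10.54
The 3 values of 11.43 occupy positions 3–5 → each gets rank 5.
Ana has value 11.43 s → rank 5.

5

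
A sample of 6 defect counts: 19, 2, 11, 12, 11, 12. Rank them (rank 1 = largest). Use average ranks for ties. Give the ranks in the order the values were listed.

Sorted (descending): 19, 12, 12, 11, 11, 2
The 2 values of 12 occupy positions 2–3 → average rank (2+3)/2 = 2.5.
The 2 values of 11 occupy positions 4–5 → average rank (4+5)/2 = 4.5.

1, 6, 4.5, 2.5, 4.5, 2.5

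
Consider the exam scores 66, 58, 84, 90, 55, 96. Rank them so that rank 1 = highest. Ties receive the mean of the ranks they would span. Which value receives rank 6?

55

Sorted (descending): 96, 90, 84, 66, 58, 55
No ties — each value takes its position as its rank.
Rank 6 → value 55.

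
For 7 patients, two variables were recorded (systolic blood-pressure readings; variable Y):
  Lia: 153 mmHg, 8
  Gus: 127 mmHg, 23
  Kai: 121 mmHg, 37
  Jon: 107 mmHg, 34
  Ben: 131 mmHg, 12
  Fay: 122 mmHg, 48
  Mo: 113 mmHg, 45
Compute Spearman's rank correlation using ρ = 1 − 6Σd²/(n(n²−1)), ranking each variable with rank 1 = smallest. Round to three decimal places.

Ranks of variable 1: 7, 5, 3, 1, 6, 4, 2
Ranks of variable 2: 1, 3, 5, 4, 2, 7, 6
d = r₁ − r₂: 6, 2, -2, -3, 4, -3, -4
d²: 36, 4, 4, 9, 16, 9, 16; Σd² = 94
ρ = 1 − 6·94/(7·48) = 1 − 564/336 = -0.679

-0.679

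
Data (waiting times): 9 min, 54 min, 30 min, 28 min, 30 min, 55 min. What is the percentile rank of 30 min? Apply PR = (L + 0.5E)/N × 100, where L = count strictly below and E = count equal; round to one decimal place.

50.0

N = 6.
Strictly below 30: 2. Equal to 30: 2.
PR = (2 + 0.5·2)/6 × 100 = 50.0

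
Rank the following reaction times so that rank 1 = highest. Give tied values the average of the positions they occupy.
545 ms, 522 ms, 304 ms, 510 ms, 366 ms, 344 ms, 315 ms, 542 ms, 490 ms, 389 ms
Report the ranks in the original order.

1, 3, 10, 4, 7, 8, 9, 2, 5, 6

Sorted (descending): 545, 542, 522, 510, 490, 389, 366, 344, 315, 304
No ties — each value takes its position as its rank.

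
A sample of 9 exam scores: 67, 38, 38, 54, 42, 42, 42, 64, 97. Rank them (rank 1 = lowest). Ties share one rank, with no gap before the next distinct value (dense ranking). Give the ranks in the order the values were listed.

Sorted (ascending): 38, 38, 42, 42, 42, 54, 64, 67, 97
The 2 values of 38 share dense rank 1.
The 3 values of 42 share dense rank 2.
Remaining distinct values take the next consecutive integers.

5, 1, 1, 3, 2, 2, 2, 4, 6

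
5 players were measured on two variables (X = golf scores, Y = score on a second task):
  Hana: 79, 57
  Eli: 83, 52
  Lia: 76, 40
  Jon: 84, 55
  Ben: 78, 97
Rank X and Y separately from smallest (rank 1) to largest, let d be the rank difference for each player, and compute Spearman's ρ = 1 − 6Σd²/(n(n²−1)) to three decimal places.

Ranks of variable 1: 3, 4, 1, 5, 2
Ranks of variable 2: 4, 2, 1, 3, 5
d = r₁ − r₂: -1, 2, 0, 2, -3
d²: 1, 4, 0, 4, 9; Σd² = 18
ρ = 1 − 6·18/(5·24) = 1 − 108/120 = 0.100

0.100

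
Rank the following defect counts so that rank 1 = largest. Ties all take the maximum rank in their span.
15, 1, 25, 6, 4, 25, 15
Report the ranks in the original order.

Sorted (descending): 25, 25, 15, 15, 6, 4, 1
The 2 values of 25 occupy positions 1–2 → each gets rank 2.
The 2 values of 15 occupy positions 3–4 → each gets rank 4.

4, 7, 2, 5, 6, 2, 4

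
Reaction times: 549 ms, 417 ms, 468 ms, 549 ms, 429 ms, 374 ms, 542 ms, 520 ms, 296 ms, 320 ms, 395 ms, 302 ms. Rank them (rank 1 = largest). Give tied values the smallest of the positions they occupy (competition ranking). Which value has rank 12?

296

Sorted (descending): 549, 549, 542, 520, 468, 429, 417, 395, 374, 320, 302, 296
The 2 values of 549 occupy positions 1–2 → each gets rank 1.
Rank 12 → value 296.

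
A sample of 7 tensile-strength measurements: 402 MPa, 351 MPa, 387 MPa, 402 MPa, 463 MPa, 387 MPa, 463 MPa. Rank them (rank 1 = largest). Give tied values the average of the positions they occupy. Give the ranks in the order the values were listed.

3.5, 7, 5.5, 3.5, 1.5, 5.5, 1.5

Sorted (descending): 463, 463, 402, 402, 387, 387, 351
The 2 values of 463 occupy positions 1–2 → average rank (1+2)/2 = 1.5.
The 2 values of 402 occupy positions 3–4 → average rank (3+4)/2 = 3.5.
The 2 values of 387 occupy positions 5–6 → average rank (5+6)/2 = 5.5.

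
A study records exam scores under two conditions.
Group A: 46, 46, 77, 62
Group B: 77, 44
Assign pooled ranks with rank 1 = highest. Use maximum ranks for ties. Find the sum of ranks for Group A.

15

Sorted (descending): 77, 77, 62, 46, 46, 44
The 2 values of 77 occupy positions 1–2 → each gets rank 2.
The 2 values of 46 occupy positions 4–5 → each gets rank 5.
Group A values → pooled ranks: 46→5, 46→5, 77→2, 62→3
Rank sum = 5 + 5 + 2 + 3 = 15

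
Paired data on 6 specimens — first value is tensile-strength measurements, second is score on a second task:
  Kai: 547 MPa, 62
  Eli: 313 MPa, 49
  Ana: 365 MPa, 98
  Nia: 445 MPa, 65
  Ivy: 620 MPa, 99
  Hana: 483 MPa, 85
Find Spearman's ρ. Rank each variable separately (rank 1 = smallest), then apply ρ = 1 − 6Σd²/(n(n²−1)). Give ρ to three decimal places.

Ranks of variable 1: 5, 1, 2, 3, 6, 4
Ranks of variable 2: 2, 1, 5, 3, 6, 4
d = r₁ − r₂: 3, 0, -3, 0, 0, 0
d²: 9, 0, 9, 0, 0, 0; Σd² = 18
ρ = 1 − 6·18/(6·35) = 1 − 108/210 = 0.486

0.486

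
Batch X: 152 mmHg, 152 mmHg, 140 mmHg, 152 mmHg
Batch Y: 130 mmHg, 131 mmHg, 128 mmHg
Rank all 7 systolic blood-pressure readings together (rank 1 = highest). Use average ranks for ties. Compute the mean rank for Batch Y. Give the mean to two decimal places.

Sorted (descending): 152, 152, 152, 140, 131, 130, 128
The 3 values of 152 occupy positions 1–3 → average rank 2.
Batch Y values → pooled ranks: 130→6, 131→5, 128→7
Mean rank = (6 + 5 + 7) / 3 = 6.00

6.00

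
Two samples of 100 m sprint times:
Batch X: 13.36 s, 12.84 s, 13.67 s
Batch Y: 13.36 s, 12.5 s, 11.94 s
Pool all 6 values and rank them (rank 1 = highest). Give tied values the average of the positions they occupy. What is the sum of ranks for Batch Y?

Sorted (descending): 13.67, 13.36, 13.36, 12.84, 12.5, 11.94
The 2 values of 13.36 occupy positions 2–3 → average rank (2+3)/2 = 2.5.
Batch Y values → pooled ranks: 13.36→2.5, 12.5→5, 11.94→6
Rank sum = 2.5 + 5 + 6 = 13.5

13.5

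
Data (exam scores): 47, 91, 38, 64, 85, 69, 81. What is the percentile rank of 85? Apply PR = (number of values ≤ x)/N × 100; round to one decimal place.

N = 7.
Strictly below 85: 5. Equal to 85: 1.
PR = 6/7 × 100 = 85.7

85.7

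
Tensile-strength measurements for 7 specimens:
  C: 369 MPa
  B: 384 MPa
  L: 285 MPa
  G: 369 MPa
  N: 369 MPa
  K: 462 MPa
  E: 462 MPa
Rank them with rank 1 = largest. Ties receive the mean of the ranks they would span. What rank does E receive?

1.5

Sorted (descending): 462, 462, 384, 369, 369, 369, 285
The 2 values of 462 occupy positions 1–2 → average rank (1+2)/2 = 1.5.
The 3 values of 369 occupy positions 4–6 → average rank 5.
E has value 462 MPa → rank 1.5.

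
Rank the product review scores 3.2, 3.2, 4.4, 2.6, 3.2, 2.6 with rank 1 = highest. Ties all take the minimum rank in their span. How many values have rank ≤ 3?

Sorted (descending): 4.4, 3.2, 3.2, 3.2, 2.6, 2.6
The 3 values of 3.2 occupy positions 2–4 → each gets rank 2.
The 2 values of 2.6 occupy positions 5–6 → each gets rank 5.
Ranks ≤ 3: {1, 2, 2, 2} → 4 values.

4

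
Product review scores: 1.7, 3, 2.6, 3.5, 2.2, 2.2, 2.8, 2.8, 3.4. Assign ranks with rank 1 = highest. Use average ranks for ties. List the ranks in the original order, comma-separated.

Sorted (descending): 3.5, 3.4, 3, 2.8, 2.8, 2.6, 2.2, 2.2, 1.7
The 2 values of 2.8 occupy positions 4–5 → average rank (4+5)/2 = 4.5.
The 2 values of 2.2 occupy positions 7–8 → average rank (7+8)/2 = 7.5.

9, 3, 6, 1, 7.5, 7.5, 4.5, 4.5, 2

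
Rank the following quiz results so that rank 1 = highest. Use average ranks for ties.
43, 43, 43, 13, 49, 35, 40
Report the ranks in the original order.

Sorted (descending): 49, 43, 43, 43, 40, 35, 13
The 3 values of 43 occupy positions 2–4 → average rank 3.

3, 3, 3, 7, 1, 6, 5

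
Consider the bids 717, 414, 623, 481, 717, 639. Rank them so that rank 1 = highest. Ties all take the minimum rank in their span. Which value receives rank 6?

414

Sorted (descending): 717, 717, 639, 623, 481, 414
The 2 values of 717 occupy positions 1–2 → each gets rank 1.
Rank 6 → value 414.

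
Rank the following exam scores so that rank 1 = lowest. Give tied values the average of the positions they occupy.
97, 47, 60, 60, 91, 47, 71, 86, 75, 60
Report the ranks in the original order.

10, 1.5, 4, 4, 9, 1.5, 6, 8, 7, 4

Sorted (ascending): 47, 47, 60, 60, 60, 71, 75, 86, 91, 97
The 2 values of 47 occupy positions 1–2 → average rank (1+2)/2 = 1.5.
The 3 values of 60 occupy positions 3–5 → average rank 4.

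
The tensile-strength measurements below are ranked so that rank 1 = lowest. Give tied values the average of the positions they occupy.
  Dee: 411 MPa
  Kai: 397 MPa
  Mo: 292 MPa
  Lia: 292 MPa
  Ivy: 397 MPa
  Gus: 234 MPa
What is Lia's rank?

2.5

Sorted (ascending): 234, 292, 292, 397, 397, 411
The 2 values of 292 occupy positions 2–3 → average rank (2+3)/2 = 2.5.
The 2 values of 397 occupy positions 4–5 → average rank (4+5)/2 = 4.5.
Lia has value 292 MPa → rank 2.5.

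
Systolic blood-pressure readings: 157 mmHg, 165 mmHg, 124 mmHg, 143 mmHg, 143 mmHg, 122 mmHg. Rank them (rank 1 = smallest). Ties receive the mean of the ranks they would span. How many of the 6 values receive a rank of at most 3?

2

Sorted (ascending): 122, 124, 143, 143, 157, 165
The 2 values of 143 occupy positions 3–4 → average rank (3+4)/2 = 3.5.
Ranks ≤ 3: {1, 2} → 2 values.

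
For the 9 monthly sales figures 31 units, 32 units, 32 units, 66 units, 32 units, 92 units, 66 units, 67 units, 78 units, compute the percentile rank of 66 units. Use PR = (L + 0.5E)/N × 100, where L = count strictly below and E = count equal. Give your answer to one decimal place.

N = 9.
Strictly below 66: 4. Equal to 66: 2.
PR = (4 + 0.5·2)/9 × 100 = 55.6

55.6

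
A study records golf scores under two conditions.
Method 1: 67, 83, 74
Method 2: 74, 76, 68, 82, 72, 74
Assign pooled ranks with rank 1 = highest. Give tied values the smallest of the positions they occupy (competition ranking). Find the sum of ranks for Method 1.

14

Sorted (descending): 83, 82, 76, 74, 74, 74, 72, 68, 67
The 3 values of 74 occupy positions 4–6 → each gets rank 4.
Method 1 values → pooled ranks: 67→9, 83→1, 74→4
Rank sum = 9 + 1 + 4 = 14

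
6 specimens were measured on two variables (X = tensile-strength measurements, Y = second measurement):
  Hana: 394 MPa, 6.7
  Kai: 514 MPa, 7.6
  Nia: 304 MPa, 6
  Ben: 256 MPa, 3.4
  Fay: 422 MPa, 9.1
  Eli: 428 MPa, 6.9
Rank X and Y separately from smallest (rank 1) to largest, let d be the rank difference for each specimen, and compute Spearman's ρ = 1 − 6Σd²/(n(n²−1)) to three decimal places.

Ranks of variable 1: 3, 6, 2, 1, 4, 5
Ranks of variable 2: 3, 5, 2, 1, 6, 4
d = r₁ − r₂: 0, 1, 0, 0, -2, 1
d²: 0, 1, 0, 0, 4, 1; Σd² = 6
ρ = 1 − 6·6/(6·35) = 1 − 36/210 = 0.829

0.829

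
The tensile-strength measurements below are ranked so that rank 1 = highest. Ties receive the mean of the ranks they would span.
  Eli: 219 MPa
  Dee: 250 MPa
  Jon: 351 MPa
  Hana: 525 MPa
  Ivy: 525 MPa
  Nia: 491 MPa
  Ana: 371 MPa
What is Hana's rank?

1.5

Sorted (descending): 525, 525, 491, 371, 351, 250, 219
The 2 values of 525 occupy positions 1–2 → average rank (1+2)/2 = 1.5.
Hana has value 525 MPa → rank 1.5.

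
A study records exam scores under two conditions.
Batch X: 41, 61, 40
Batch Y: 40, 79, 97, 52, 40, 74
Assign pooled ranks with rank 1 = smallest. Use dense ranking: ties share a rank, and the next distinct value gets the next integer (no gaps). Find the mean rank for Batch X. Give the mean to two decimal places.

2.33

Sorted (ascending): 40, 40, 40, 41, 52, 61, 74, 79, 97
The 3 values of 40 share dense rank 1.
Remaining distinct values take the next consecutive integers.
Batch X values → pooled ranks: 41→2, 61→4, 40→1
Mean rank = (2 + 4 + 1) / 3 = 2.33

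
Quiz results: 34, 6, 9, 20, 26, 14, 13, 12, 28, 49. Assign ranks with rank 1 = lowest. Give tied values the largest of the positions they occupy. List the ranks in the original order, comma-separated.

Sorted (ascending): 6, 9, 12, 13, 14, 20, 26, 28, 34, 49
No ties — each value takes its position as its rank.

9, 1, 2, 6, 7, 5, 4, 3, 8, 10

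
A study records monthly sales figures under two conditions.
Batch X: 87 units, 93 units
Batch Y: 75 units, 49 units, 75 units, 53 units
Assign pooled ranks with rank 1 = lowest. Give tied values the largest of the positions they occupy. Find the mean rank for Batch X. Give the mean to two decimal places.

5.50

Sorted (ascending): 49, 53, 75, 75, 87, 93
The 2 values of 75 occupy positions 3–4 → each gets rank 4.
Batch X values → pooled ranks: 87→5, 93→6
Mean rank = (5 + 6) / 2 = 5.50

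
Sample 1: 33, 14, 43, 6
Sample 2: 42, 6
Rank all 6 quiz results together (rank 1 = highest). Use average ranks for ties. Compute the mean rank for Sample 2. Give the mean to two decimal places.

3.75

Sorted (descending): 43, 42, 33, 14, 6, 6
The 2 values of 6 occupy positions 5–6 → average rank (5+6)/2 = 5.5.
Sample 2 values → pooled ranks: 42→2, 6→5.5
Mean rank = (2 + 5.5) / 2 = 3.75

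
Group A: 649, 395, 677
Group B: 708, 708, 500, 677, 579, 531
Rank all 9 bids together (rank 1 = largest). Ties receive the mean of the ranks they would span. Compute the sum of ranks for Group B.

27.5

Sorted (descending): 708, 708, 677, 677, 649, 579, 531, 500, 395
The 2 values of 708 occupy positions 1–2 → average rank (1+2)/2 = 1.5.
The 2 values of 677 occupy positions 3–4 → average rank (3+4)/2 = 3.5.
Group B values → pooled ranks: 708→1.5, 708→1.5, 500→8, 677→3.5, 579→6, 531→7
Rank sum = 1.5 + 1.5 + 8 + 3.5 + 6 + 7 = 27.5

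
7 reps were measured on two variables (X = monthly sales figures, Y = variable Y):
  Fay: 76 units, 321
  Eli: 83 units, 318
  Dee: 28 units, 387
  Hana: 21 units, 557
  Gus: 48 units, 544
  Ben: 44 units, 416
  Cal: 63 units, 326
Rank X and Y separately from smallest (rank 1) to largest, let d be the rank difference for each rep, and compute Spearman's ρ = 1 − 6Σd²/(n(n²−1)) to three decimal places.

-0.857

Ranks of variable 1: 6, 7, 2, 1, 4, 3, 5
Ranks of variable 2: 2, 1, 4, 7, 6, 5, 3
d = r₁ − r₂: 4, 6, -2, -6, -2, -2, 2
d²: 16, 36, 4, 36, 4, 4, 4; Σd² = 104
ρ = 1 − 6·104/(7·48) = 1 − 624/336 = -0.857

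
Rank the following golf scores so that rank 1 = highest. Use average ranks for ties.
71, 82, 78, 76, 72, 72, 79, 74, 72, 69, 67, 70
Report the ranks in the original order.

Sorted (descending): 82, 79, 78, 76, 74, 72, 72, 72, 71, 70, 69, 67
The 3 values of 72 occupy positions 6–8 → average rank 7.

9, 1, 3, 4, 7, 7, 2, 5, 7, 11, 12, 10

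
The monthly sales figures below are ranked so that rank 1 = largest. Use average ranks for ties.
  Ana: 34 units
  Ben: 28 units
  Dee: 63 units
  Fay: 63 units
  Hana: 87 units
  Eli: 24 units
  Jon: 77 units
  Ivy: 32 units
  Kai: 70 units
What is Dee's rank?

Sorted (descending): 87, 77, 70, 63, 63, 34, 32, 28, 24
The 2 values of 63 occupy positions 4–5 → average rank (4+5)/2 = 4.5.
Dee has value 63 units → rank 4.5.

4.5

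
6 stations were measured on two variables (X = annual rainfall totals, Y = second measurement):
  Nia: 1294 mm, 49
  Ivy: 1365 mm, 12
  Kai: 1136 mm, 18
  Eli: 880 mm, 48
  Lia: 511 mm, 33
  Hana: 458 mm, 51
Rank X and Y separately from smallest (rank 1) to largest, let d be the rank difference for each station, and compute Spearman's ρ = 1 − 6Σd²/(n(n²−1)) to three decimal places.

Ranks of variable 1: 5, 6, 4, 3, 2, 1
Ranks of variable 2: 5, 1, 2, 4, 3, 6
d = r₁ − r₂: 0, 5, 2, -1, -1, -5
d²: 0, 25, 4, 1, 1, 25; Σd² = 56
ρ = 1 − 6·56/(6·35) = 1 − 336/210 = -0.600

-0.600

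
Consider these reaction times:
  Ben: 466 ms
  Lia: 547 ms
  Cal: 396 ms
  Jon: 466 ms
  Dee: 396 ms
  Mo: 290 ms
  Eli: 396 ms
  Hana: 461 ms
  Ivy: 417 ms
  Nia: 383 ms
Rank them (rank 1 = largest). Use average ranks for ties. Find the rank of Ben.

2.5

Sorted (descending): 547, 466, 466, 461, 417, 396, 396, 396, 383, 290
The 2 values of 466 occupy positions 2–3 → average rank (2+3)/2 = 2.5.
The 3 values of 396 occupy positions 6–8 → average rank 7.
Ben has value 466 ms → rank 2.5.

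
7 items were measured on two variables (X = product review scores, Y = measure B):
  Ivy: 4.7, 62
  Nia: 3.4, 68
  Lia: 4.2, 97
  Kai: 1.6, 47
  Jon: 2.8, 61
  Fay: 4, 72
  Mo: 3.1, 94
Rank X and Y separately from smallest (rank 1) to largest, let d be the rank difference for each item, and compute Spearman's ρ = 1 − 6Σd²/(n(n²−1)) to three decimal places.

0.536

Ranks of variable 1: 7, 4, 6, 1, 2, 5, 3
Ranks of variable 2: 3, 4, 7, 1, 2, 5, 6
d = r₁ − r₂: 4, 0, -1, 0, 0, 0, -3
d²: 16, 0, 1, 0, 0, 0, 9; Σd² = 26
ρ = 1 − 6·26/(7·48) = 1 − 156/336 = 0.536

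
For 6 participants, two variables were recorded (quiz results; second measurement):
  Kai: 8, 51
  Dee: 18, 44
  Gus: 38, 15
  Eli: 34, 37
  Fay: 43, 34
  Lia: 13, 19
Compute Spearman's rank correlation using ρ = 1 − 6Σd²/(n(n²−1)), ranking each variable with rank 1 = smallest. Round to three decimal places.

-0.543

Ranks of variable 1: 1, 3, 5, 4, 6, 2
Ranks of variable 2: 6, 5, 1, 4, 3, 2
d = r₁ − r₂: -5, -2, 4, 0, 3, 0
d²: 25, 4, 16, 0, 9, 0; Σd² = 54
ρ = 1 − 6·54/(6·35) = 1 − 324/210 = -0.543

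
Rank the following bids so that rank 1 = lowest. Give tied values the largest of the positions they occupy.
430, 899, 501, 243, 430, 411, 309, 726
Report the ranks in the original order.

5, 8, 6, 1, 5, 3, 2, 7

Sorted (ascending): 243, 309, 411, 430, 430, 501, 726, 899
The 2 values of 430 occupy positions 4–5 → each gets rank 5.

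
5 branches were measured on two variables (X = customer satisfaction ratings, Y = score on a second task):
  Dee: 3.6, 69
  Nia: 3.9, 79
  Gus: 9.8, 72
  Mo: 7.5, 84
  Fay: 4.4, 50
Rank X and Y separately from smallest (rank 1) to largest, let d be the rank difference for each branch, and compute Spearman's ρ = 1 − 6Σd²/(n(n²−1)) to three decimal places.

0.300

Ranks of variable 1: 1, 2, 5, 4, 3
Ranks of variable 2: 2, 4, 3, 5, 1
d = r₁ − r₂: -1, -2, 2, -1, 2
d²: 1, 4, 4, 1, 4; Σd² = 14
ρ = 1 − 6·14/(5·24) = 1 − 84/120 = 0.300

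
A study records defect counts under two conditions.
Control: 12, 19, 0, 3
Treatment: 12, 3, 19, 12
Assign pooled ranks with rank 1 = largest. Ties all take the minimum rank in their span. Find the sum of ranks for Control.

Sorted (descending): 19, 19, 12, 12, 12, 3, 3, 0
The 2 values of 19 occupy positions 1–2 → each gets rank 1.
The 3 values of 12 occupy positions 3–5 → each gets rank 3.
The 2 values of 3 occupy positions 6–7 → each gets rank 6.
Control values → pooled ranks: 12→3, 19→1, 0→8, 3→6
Rank sum = 3 + 1 + 8 + 6 = 18

18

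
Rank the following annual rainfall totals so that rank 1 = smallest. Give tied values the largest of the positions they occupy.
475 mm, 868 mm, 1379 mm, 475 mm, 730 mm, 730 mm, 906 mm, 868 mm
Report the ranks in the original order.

Sorted (ascending): 475, 475, 730, 730, 868, 868, 906, 1379
The 2 values of 475 occupy positions 1–2 → each gets rank 2.
The 2 values of 730 occupy positions 3–4 → each gets rank 4.
The 2 values of 868 occupy positions 5–6 → each gets rank 6.

2, 6, 8, 2, 4, 4, 7, 6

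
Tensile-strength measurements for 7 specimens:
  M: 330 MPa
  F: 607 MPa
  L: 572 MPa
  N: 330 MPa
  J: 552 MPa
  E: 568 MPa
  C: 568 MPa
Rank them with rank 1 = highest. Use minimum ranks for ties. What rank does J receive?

Sorted (descending): 607, 572, 568, 568, 552, 330, 330
The 2 values of 568 occupy positions 3–4 → each gets rank 3.
The 2 values of 330 occupy positions 6–7 → each gets rank 6.
J has value 552 MPa → rank 5.

5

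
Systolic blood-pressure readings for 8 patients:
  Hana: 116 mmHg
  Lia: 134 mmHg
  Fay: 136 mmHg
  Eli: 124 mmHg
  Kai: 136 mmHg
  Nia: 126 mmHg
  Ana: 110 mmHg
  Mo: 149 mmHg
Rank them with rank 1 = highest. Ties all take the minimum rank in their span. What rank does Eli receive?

Sorted (descending): 149, 136, 136, 134, 126, 124, 116, 110
The 2 values of 136 occupy positions 2–3 → each gets rank 2.
Eli has value 124 mmHg → rank 6.

6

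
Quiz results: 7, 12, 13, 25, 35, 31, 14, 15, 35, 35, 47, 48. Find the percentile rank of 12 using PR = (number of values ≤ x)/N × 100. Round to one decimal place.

16.7

N = 12.
Strictly below 12: 1. Equal to 12: 1.
PR = 2/12 × 100 = 16.7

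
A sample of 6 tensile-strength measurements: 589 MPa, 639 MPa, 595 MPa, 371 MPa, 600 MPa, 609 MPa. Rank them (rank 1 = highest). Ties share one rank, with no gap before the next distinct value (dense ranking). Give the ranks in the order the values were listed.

5, 1, 4, 6, 3, 2

Sorted (descending): 639, 609, 600, 595, 589, 371
No ties — each value takes its position as its rank.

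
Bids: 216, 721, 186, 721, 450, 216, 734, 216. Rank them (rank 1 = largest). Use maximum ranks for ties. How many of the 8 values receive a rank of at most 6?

4

Sorted (descending): 734, 721, 721, 450, 216, 216, 216, 186
The 2 values of 721 occupy positions 2–3 → each gets rank 3.
The 3 values of 216 occupy positions 5–7 → each gets rank 7.
Ranks ≤ 6: {1, 3, 3, 4} → 4 values.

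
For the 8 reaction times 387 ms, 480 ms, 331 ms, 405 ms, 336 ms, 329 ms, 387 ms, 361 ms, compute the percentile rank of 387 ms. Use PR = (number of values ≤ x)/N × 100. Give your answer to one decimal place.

75.0

N = 8.
Strictly below 387: 4. Equal to 387: 2.
PR = 6/8 × 100 = 75.0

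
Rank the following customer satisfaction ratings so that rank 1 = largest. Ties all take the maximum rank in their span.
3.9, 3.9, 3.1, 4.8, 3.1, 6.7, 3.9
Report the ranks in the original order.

5, 5, 7, 2, 7, 1, 5

Sorted (descending): 6.7, 4.8, 3.9, 3.9, 3.9, 3.1, 3.1
The 3 values of 3.9 occupy positions 3–5 → each gets rank 5.
The 2 values of 3.1 occupy positions 6–7 → each gets rank 7.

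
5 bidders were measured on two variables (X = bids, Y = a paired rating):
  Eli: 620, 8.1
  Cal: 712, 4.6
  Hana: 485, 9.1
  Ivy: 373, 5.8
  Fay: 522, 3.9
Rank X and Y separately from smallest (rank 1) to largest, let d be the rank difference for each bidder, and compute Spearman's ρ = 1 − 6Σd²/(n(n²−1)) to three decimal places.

Ranks of variable 1: 4, 5, 2, 1, 3
Ranks of variable 2: 4, 2, 5, 3, 1
d = r₁ − r₂: 0, 3, -3, -2, 2
d²: 0, 9, 9, 4, 4; Σd² = 26
ρ = 1 − 6·26/(5·24) = 1 − 156/120 = -0.300

-0.300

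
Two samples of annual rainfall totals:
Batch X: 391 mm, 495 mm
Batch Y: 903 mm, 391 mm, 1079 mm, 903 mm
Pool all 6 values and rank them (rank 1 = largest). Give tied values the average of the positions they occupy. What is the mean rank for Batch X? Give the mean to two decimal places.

4.75

Sorted (descending): 1079, 903, 903, 495, 391, 391
The 2 values of 903 occupy positions 2–3 → average rank (2+3)/2 = 2.5.
The 2 values of 391 occupy positions 5–6 → average rank (5+6)/2 = 5.5.
Batch X values → pooled ranks: 391→5.5, 495→4
Mean rank = (5.5 + 4) / 2 = 4.75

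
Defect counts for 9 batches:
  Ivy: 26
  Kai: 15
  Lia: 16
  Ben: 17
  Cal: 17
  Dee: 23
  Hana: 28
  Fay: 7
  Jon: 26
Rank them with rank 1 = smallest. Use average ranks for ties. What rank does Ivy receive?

Sorted (ascending): 7, 15, 16, 17, 17, 23, 26, 26, 28
The 2 values of 17 occupy positions 4–5 → average rank (4+5)/2 = 4.5.
The 2 values of 26 occupy positions 7–8 → average rank (7+8)/2 = 7.5.
Ivy has value 26 → rank 7.5.

7.5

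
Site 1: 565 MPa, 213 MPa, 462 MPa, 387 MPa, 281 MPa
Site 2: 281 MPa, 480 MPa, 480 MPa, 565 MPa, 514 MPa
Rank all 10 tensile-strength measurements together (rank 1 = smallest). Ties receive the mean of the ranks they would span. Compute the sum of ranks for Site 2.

33

Sorted (ascending): 213, 281, 281, 387, 462, 480, 480, 514, 565, 565
The 2 values of 281 occupy positions 2–3 → average rank (2+3)/2 = 2.5.
The 2 values of 480 occupy positions 6–7 → average rank (6+7)/2 = 6.5.
The 2 values of 565 occupy positions 9–10 → average rank (9+10)/2 = 9.5.
Site 2 values → pooled ranks: 281→2.5, 480→6.5, 480→6.5, 565→9.5, 514→8
Rank sum = 2.5 + 6.5 + 6.5 + 9.5 + 8 = 33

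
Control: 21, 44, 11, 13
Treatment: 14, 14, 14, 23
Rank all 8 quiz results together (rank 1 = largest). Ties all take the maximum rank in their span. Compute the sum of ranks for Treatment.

20

Sorted (descending): 44, 23, 21, 14, 14, 14, 13, 11
The 3 values of 14 occupy positions 4–6 → each gets rank 6.
Treatment values → pooled ranks: 14→6, 14→6, 14→6, 23→2
Rank sum = 6 + 6 + 6 + 2 = 20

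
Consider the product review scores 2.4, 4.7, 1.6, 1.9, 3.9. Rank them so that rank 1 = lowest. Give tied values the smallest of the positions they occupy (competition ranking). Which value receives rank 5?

4.7

Sorted (ascending): 1.6, 1.9, 2.4, 3.9, 4.7
No ties — each value takes its position as its rank.
Rank 5 → value 4.7.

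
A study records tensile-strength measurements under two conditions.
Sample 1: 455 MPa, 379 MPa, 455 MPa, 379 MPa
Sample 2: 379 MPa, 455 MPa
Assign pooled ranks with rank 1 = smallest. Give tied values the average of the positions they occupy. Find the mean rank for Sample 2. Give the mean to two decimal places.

Sorted (ascending): 379, 379, 379, 455, 455, 455
The 3 values of 379 occupy positions 1–3 → average rank 2.
The 3 values of 455 occupy positions 4–6 → average rank 5.
Sample 2 values → pooled ranks: 379→2, 455→5
Mean rank = (2 + 5) / 2 = 3.50

3.50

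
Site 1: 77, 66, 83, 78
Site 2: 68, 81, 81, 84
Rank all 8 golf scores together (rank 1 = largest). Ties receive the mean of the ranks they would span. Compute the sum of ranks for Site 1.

Sorted (descending): 84, 83, 81, 81, 78, 77, 68, 66
The 2 values of 81 occupy positions 3–4 → average rank (3+4)/2 = 3.5.
Site 1 values → pooled ranks: 77→6, 66→8, 83→2, 78→5
Rank sum = 6 + 8 + 2 + 5 = 21

21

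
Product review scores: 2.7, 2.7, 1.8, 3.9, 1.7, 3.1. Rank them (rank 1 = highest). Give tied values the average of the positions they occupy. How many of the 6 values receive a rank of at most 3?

2

Sorted (descending): 3.9, 3.1, 2.7, 2.7, 1.8, 1.7
The 2 values of 2.7 occupy positions 3–4 → average rank (3+4)/2 = 3.5.
Ranks ≤ 3: {1, 2} → 2 values.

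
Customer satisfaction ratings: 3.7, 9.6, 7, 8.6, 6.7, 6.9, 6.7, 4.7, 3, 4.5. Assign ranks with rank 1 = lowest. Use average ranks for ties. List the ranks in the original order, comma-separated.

2, 10, 8, 9, 5.5, 7, 5.5, 4, 1, 3

Sorted (ascending): 3, 3.7, 4.5, 4.7, 6.7, 6.7, 6.9, 7, 8.6, 9.6
The 2 values of 6.7 occupy positions 5–6 → average rank (5+6)/2 = 5.5.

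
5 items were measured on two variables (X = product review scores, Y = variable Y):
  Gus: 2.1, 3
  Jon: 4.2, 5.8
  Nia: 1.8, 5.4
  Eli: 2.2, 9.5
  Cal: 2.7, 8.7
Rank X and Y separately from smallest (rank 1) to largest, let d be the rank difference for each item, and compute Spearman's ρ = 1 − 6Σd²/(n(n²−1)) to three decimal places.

0.500

Ranks of variable 1: 2, 5, 1, 3, 4
Ranks of variable 2: 1, 3, 2, 5, 4
d = r₁ − r₂: 1, 2, -1, -2, 0
d²: 1, 4, 1, 4, 0; Σd² = 10
ρ = 1 − 6·10/(5·24) = 1 − 60/120 = 0.500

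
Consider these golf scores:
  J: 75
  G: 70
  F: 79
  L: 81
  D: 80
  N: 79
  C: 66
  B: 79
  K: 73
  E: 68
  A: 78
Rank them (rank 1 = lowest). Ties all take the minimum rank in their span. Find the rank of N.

Sorted (ascending): 66, 68, 70, 73, 75, 78, 79, 79, 79, 80, 81
The 3 values of 79 occupy positions 7–9 → each gets rank 7.
N has value 79 → rank 7.

7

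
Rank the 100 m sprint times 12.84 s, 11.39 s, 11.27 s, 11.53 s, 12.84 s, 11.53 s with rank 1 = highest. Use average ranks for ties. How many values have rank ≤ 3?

Sorted (descending): 12.84, 12.84, 11.53, 11.53, 11.39, 11.27
The 2 values of 12.84 occupy positions 1–2 → average rank (1+2)/2 = 1.5.
The 2 values of 11.53 occupy positions 3–4 → average rank (3+4)/2 = 3.5.
Ranks ≤ 3: {1.5, 1.5} → 2 values.

2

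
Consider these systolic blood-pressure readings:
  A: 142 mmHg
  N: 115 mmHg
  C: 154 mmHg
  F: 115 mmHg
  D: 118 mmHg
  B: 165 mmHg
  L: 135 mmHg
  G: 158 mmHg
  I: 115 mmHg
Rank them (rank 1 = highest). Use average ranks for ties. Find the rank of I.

Sorted (descending): 165, 158, 154, 142, 135, 118, 115, 115, 115
The 3 values of 115 occupy positions 7–9 → average rank 8.
I has value 115 mmHg → rank 8.

8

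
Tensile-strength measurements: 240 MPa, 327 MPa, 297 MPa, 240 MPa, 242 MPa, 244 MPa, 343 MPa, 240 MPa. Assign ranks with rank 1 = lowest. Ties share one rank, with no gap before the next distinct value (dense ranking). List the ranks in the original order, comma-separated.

1, 5, 4, 1, 2, 3, 6, 1

Sorted (ascending): 240, 240, 240, 242, 244, 297, 327, 343
The 3 values of 240 share dense rank 1.
Remaining distinct values take the next consecutive integers.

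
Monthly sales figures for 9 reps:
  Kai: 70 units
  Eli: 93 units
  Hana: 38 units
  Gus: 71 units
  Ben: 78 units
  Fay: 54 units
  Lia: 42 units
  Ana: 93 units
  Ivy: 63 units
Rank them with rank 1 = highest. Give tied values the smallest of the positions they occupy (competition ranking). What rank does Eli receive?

1

Sorted (descending): 93, 93, 78, 71, 70, 63, 54, 42, 38
The 2 values of 93 occupy positions 1–2 → each gets rank 1.
Eli has value 93 units → rank 1.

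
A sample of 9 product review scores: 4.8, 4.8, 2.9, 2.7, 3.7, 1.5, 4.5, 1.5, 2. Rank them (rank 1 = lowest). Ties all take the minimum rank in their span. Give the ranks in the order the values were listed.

Sorted (ascending): 1.5, 1.5, 2, 2.7, 2.9, 3.7, 4.5, 4.8, 4.8
The 2 values of 1.5 occupy positions 1–2 → each gets rank 1.
The 2 values of 4.8 occupy positions 8–9 → each gets rank 8.

8, 8, 5, 4, 6, 1, 7, 1, 3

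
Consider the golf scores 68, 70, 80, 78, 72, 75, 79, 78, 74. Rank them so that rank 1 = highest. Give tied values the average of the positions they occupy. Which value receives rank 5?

Sorted (descending): 80, 79, 78, 78, 75, 74, 72, 70, 68
The 2 values of 78 occupy positions 3–4 → average rank (3+4)/2 = 3.5.
Rank 5 → value 75.

75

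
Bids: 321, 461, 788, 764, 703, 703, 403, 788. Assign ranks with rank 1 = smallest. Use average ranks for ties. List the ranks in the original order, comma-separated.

1, 3, 7.5, 6, 4.5, 4.5, 2, 7.5

Sorted (ascending): 321, 403, 461, 703, 703, 764, 788, 788
The 2 values of 703 occupy positions 4–5 → average rank (4+5)/2 = 4.5.
The 2 values of 788 occupy positions 7–8 → average rank (7+8)/2 = 7.5.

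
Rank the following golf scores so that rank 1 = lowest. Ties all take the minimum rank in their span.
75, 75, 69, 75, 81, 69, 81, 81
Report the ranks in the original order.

Sorted (ascending): 69, 69, 75, 75, 75, 81, 81, 81
The 2 values of 69 occupy positions 1–2 → each gets rank 1.
The 3 values of 75 occupy positions 3–5 → each gets rank 3.
The 3 values of 81 occupy positions 6–8 → each gets rank 6.

3, 3, 1, 3, 6, 1, 6, 6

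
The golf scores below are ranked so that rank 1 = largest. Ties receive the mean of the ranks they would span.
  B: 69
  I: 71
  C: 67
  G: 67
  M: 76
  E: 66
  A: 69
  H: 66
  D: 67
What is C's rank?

6

Sorted (descending): 76, 71, 69, 69, 67, 67, 67, 66, 66
The 2 values of 69 occupy positions 3–4 → average rank (3+4)/2 = 3.5.
The 3 values of 67 occupy positions 5–7 → average rank 6.
The 2 values of 66 occupy positions 8–9 → average rank (8+9)/2 = 8.5.
C has value 67 → rank 6.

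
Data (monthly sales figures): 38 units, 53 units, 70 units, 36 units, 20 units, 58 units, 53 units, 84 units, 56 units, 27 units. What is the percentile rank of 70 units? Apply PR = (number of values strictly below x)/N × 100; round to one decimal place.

80.0

N = 10.
Strictly below 70: 8. Equal to 70: 1.
PR = 8/10 × 100 = 80.0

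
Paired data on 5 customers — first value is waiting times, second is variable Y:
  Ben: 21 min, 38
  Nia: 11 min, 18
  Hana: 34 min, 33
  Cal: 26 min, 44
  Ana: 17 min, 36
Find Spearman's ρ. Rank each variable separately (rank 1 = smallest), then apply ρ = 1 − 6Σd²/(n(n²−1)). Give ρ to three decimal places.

Ranks of variable 1: 3, 1, 5, 4, 2
Ranks of variable 2: 4, 1, 2, 5, 3
d = r₁ − r₂: -1, 0, 3, -1, -1
d²: 1, 0, 9, 1, 1; Σd² = 12
ρ = 1 − 6·12/(5·24) = 1 − 72/120 = 0.400

0.400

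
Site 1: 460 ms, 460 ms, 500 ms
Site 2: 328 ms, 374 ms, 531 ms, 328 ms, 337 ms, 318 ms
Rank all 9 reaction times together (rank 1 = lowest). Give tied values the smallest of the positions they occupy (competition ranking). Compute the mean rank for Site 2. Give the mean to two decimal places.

3.83

Sorted (ascending): 318, 328, 328, 337, 374, 460, 460, 500, 531
The 2 values of 328 occupy positions 2–3 → each gets rank 2.
The 2 values of 460 occupy positions 6–7 → each gets rank 6.
Site 2 values → pooled ranks: 328→2, 374→5, 531→9, 328→2, 337→4, 318→1
Mean rank = (2 + 5 + 9 + 2 + 4 + 1) / 6 = 3.83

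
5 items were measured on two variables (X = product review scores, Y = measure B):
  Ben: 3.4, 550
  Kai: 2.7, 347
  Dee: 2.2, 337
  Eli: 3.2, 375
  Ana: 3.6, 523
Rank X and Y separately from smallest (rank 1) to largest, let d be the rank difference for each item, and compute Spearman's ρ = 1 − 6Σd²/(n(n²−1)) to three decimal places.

0.900

Ranks of variable 1: 4, 2, 1, 3, 5
Ranks of variable 2: 5, 2, 1, 3, 4
d = r₁ − r₂: -1, 0, 0, 0, 1
d²: 1, 0, 0, 0, 1; Σd² = 2
ρ = 1 − 6·2/(5·24) = 1 − 12/120 = 0.900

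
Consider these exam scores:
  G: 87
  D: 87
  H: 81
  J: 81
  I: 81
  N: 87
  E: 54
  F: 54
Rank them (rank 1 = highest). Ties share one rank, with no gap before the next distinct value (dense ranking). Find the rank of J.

2

Sorted (descending): 87, 87, 87, 81, 81, 81, 54, 54
The 3 values of 87 share dense rank 1.
The 3 values of 81 share dense rank 2.
The 2 values of 54 share dense rank 3.
J has value 81 → rank 2.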